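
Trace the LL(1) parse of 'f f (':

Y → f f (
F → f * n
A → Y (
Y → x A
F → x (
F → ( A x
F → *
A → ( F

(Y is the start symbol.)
Stack is shown with the top on the left.

Stack    Input    Action
------------------------
Y $      f f ( $  output Y → f f (
f f ( $  f f ( $  match 'f'
f ( $    f ( $    match 'f'
( $      ( $      match '('
$        $        accept

The string is accepted.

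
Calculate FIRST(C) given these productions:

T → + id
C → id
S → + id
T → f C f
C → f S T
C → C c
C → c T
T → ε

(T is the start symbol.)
To compute FIRST(C), examine every production with C on the left-hand side, reading each right-hand side left to right until a non-nullable symbol is reached.

From C → id:
  - id is a terminal: add 'id' and stop
From C → f S T:
  - f is a terminal: add 'f' and stop
From C → C c:
  - C is the symbol being defined: contributes nothing new
    C is not nullable, so stop
From C → c T:
  - c is a terminal: add 'c' and stop

Collecting: FIRST(C) = { 'c', 'f', 'id' }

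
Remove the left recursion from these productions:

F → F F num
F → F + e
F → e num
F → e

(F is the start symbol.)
F is directly left-recursive. The standard transformation for
  A → A α₁ | ... | A α_m | β₁ | ... | β_n
is
  A  → β₁ A' | ... | β_n A'
  A' → α₁ A' | ... | α_m A' | ε

F → e num becomes F → e num F'
F → e becomes F → e F'
F → F F num becomes F' → F num F'
F → F + e becomes F' → + e F'
Add F' → ε

Resulting grammar:
F → e num F'
F → e F'
F' → F num F'
F' → + e F'
F' → ε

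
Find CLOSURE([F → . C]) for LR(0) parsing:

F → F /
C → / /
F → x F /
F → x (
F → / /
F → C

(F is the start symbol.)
{ [C → . / /], [F → . C] }

To compute CLOSURE, for each item [A → α.Bβ] where B is a non-terminal, add [B → .γ] for all productions B → γ; repeat for the newly added items until nothing changes.

Start with: [F → . C]
  [F → . C] has the dot before C: add [C → . / /]
No further items can be added.

CLOSURE = { [C → . / /], [F → . C] }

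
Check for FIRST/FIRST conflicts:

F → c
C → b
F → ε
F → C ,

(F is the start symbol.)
A FIRST/FIRST conflict occurs when two productions N → α and N → β for the same non-terminal have FIRST(α) ∩ FIRST(β) ≠ ∅ (with ε ∈ FIRST of a nullable right-hand side, so two nullable alternatives also conflict).

FIRST sets of the non-terminals at (or reachable through a nullable prefix from) the front of some alternative:
  FIRST(C) = { 'b' }

Productions for F:
  F → c: FIRST = { 'c' }
  F → ε: FIRST = { ε }
  F → C ,: FIRST = { 'b' }
C has only one production, so no FIRST/FIRST conflict is possible there.

All alternatives of each non-terminal have pairwise disjoint FIRST sets.

Answer: No FIRST/FIRST conflicts.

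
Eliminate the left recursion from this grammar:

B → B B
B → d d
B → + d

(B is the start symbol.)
B → d d B'
B → + d B'
B' → B B'
B' → ε

B is directly left-recursive. The standard transformation for
  A → A α₁ | ... | A α_m | β₁ | ... | β_n
is
  A  → β₁ A' | ... | β_n A'
  A' → α₁ A' | ... | α_m A' | ε

B → d d becomes B → d d B'
B → + d becomes B → + d B'
B → B B becomes B' → B B'
Add B' → ε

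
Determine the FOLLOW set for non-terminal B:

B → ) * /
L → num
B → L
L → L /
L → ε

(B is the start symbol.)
{ $ }

To compute FOLLOW(B), find every occurrence of B on a right-hand side N → α B β: add FIRST(β) \ {ε}, and if β is empty or nullable also add FOLLOW(N). Iterate to a fixed point.

B is the start symbol, so $ ∈ FOLLOW(B).
B does not occur on any right-hand side.

Taking the union: FOLLOW(B) = { $ }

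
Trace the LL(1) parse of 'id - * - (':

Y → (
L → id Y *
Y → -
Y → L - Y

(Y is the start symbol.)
LL(1) parsing maintains a stack (initially the start symbol over $) and the input. At each step: if the stack top is a terminal, match it against the current input token; if it is a non-terminal N, replace it with the RHS of M[N, lookahead] (the unique production whose predict set contains the lookahead).

Stack is shown with the top on the left.

Stack         Input         Action
----------------------------------
Y $           id - * - ( $  output Y → L - Y
L - Y $       id - * - ( $  output L → id Y *
id Y * - Y $  id - * - ( $  match 'id'
Y * - Y $     - * - ( $     output Y → -
- * - Y $     - * - ( $     match '-'
* - Y $       * - ( $       match '*'
- Y $         - ( $         match '-'
Y $           ( $           output Y → (
( $           ( $           match '('
$             $             accept

The string is accepted.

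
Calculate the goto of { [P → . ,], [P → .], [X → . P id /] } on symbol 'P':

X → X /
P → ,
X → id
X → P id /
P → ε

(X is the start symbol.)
{ [X → P . id /] }

GOTO(I, 'P') = CLOSURE({ [A → αX.β] : [A → α.Xβ] ∈ I, X = 'P' })

Items with dot before 'P', with the dot advanced:
  [X → . P id /] → [X → P . id /]
Closure adds nothing (no advanced item has the dot before a non-terminal).

GOTO = { [X → P . id /] }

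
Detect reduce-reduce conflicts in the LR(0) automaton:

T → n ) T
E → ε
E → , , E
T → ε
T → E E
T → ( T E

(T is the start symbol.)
Yes — I0: [E → .] vs [T → .]; I1: [E → .] vs [T → .]; I6: [E → .] vs [T → .]

A reduce-reduce conflict occurs when an LR(0) state has two complete items [A → α .] and [B → β .] — both call for a reduction, and with no lookahead the parser cannot choose between them.

Augment with T' → T and build the canonical LR(0) collection (I0 = CLOSURE({[T' → . T]}), then GOTO on every symbol after a dot until no new states appear). It has 13 states:
  I0: { [E → . , , E], [E → .], [T → . ( T E], [T → . E E], [T → . n ) T], [T → .], [T' → . T] }  — shift, 2 reduces
  I1: { [E → . , , E], [E → .], [T → ( . T E], [T → . ( T E], [T → . E E], [T → . n ) T], [T → .] }  — shift, 2 reduces
  I2: { [E → , . , E] }  — shift
  I3: { [E → . , , E], [E → .], [T → E . E] }  — shift, reduce
  I4: { [T' → T .] }  — accept
  I5: { [T → n . ) T] }  — shift
  I6: { [E → . , , E], [E → .], [T → . ( T E], [T → . E E], [T → . n ) T], [T → .], [T → n ) . T] }  — shift, 2 reduces
  I7: { [T → n ) T .] }  — reduce
  I8: { [T → E E .] }  — reduce
  I9: { [E → , , . E], [E → . , , E], [E → .] }  — shift, reduce
  I10: { [E → , , E .] }  — reduce
  I11: { [E → . , , E], [E → .], [T → ( T . E] }  — shift, reduce
  I12: { [T → ( T E .] }  — reduce

I0 contains complete items [E → .], [T → .] — reduce-reduce conflict.
I1 contains complete items [E → .], [T → .] — reduce-reduce conflict.
I6 contains complete items [E → .], [T → .] — reduce-reduce conflict.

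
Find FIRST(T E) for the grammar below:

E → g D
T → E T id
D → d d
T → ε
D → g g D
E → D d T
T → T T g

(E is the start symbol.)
{ 'd', 'g' }

FIRST sets of the non-terminals involved (from the grammar, by fixed-point iteration):
  FIRST(T) = { 'd', 'g', ε }
  FIRST(E) = { 'd', 'g' }

To compute FIRST(T E), process the symbols left to right:
Symbol T is a non-terminal. Add FIRST(T) \ {ε} = { 'd', 'g' }
T is nullable (ε ∈ FIRST(T)), continue to the next symbol.
Symbol E is a non-terminal. Add FIRST(E) \ {ε} = { 'd', 'g' }
E is not nullable (ε ∉ FIRST(E)), so stop here.
FIRST(T E) = { 'd', 'g' }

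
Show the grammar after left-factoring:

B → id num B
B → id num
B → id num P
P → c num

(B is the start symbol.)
Left-factoring transforms A → αβ₁ | αβ₂ into A → αA' and A' → β₁ | β₂
(α is the longest common prefix among the alternatives). Repeat until
no nonterminal has two alternatives with a common prefix.

Round 1: B has alternatives sharing prefix 'id num'. Introduce B': B → id num B'
  Add: B' → B
  Add: B' → ε
  Add: B' → P

No remaining common prefixes — done.

Resulting grammar:
B → id num B'
B' → B
B' → ε
B' → P
P → c num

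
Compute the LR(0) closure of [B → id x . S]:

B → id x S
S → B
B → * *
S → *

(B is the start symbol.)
{ [B → . * *], [B → . id x S], [B → id x . S], [S → . *], [S → . B] }

To compute CLOSURE, for each item [A → α.Bβ] where B is a non-terminal, add [B → .γ] for all productions B → γ; repeat for the newly added items until nothing changes.

Start with: [B → id x . S]
  [B → id x . S] has the dot before S: add [S → . B], [S → . *]
  [S → . B] has the dot before B: add [B → . id x S], [B → . * *]
No further items can be added.

CLOSURE = { [B → . * *], [B → . id x S], [B → id x . S], [S → . *], [S → . B] }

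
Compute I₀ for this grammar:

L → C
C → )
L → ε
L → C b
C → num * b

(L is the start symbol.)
{ [C → . )], [C → . num * b], [L → . C b], [L → . C], [L → .], [L' → . L] }

First, augment the grammar with L' → L
I₀ = CLOSURE({ [L' → . L] }):
  [L' → . L] has the dot before L: add [L → . C], [L → .], [L → . C b]
  [L → . C] has the dot before C: add [C → . )], [C → . num * b]
No further items can be added.

I₀ = { [C → . )], [C → . num * b], [L → . C b], [L → . C], [L → .], [L' → . L] }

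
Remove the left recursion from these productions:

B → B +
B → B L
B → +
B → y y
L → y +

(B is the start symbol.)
B is directly left-recursive. The standard transformation for
  A → A α₁ | ... | A α_m | β₁ | ... | β_n
is
  A  → β₁ A' | ... | β_n A'
  A' → α₁ A' | ... | α_m A' | ε

B → + becomes B → + B'
B → y y becomes B → y y B'
B → B + becomes B' → + B'
B → B L becomes B' → L B'
Add B' → ε

Productions for other non-terminals are unchanged:
  L → y +

Resulting grammar:
B → + B'
B → y y B'
B' → + B'
B' → L B'
B' → ε
L → y +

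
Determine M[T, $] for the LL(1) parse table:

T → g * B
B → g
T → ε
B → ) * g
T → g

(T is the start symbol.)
To find M[T, $], we find productions for T where $ is in the predict set (PREDICT(N → α) = (FIRST(α) \ {ε}) ∪ (FOLLOW(N) if α ⇒* ε)).

Relevant sets:
  FOLLOW(T) = { $ }

T → g * B: PREDICT = { 'g' }
T → ε: PREDICT = { $ }
  $ is in predict set, so this production goes in M[T, $]
T → g: PREDICT = { 'g' }

M[T, $] = T → ε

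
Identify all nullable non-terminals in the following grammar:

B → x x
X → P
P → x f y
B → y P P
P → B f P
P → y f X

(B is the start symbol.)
There are no ε-productions, so no non-terminal can derive ε.
No non-terminals are nullable.

Answer: None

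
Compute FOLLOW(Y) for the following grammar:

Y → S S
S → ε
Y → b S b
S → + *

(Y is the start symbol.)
Y is the start symbol, so $ ∈ FOLLOW(Y).
Y does not occur on any right-hand side.

Taking the union: FOLLOW(Y) = { $ }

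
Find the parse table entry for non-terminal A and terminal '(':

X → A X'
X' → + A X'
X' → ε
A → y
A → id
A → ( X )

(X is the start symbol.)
A → ( X )

To find M[A, '('], we find productions for A where '(' is in the predict set (PREDICT(N → α) = (FIRST(α) \ {ε}) ∪ (FOLLOW(N) if α ⇒* ε)).

A → y: PREDICT = { 'y' }
A → id: PREDICT = { 'id' }
A → ( X ): PREDICT = { '(' }
  '(' is in predict set, so this production goes in M[A, '(']

M[A, '('] = A → ( X )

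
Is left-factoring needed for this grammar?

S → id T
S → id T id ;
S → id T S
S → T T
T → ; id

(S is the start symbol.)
Left-factoring is needed when two productions for the same non-terminal
share a common prefix on the right-hand side.

Productions for S:
  S → id T
  S → id T id ;
  S → id T S
  S → T T

Found common prefix 'id T' in productions for S

Answer: Yes, S has productions with common prefix 'id T'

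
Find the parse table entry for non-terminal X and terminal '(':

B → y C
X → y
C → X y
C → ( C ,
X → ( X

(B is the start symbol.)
X → ( X

To find M[X, '('], we find productions for X where '(' is in the predict set (PREDICT(N → α) = (FIRST(α) \ {ε}) ∪ (FOLLOW(N) if α ⇒* ε)).

X → y: PREDICT = { 'y' }
X → ( X: PREDICT = { '(' }
  '(' is in predict set, so this production goes in M[X, '(']

M[X, '('] = X → ( X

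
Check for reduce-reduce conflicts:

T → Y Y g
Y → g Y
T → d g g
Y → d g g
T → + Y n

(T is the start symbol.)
Yes — I11: [T → d g g .] vs [Y → d g g .]

Augment with T' → T and build the canonical LR(0) collection (I0 = CLOSURE({[T' → . T]}), then GOTO on every symbol after a dot until no new states appear). It has 16 states:
  I0: { [T → . + Y n], [T → . Y Y g], [T → . d g g], [T' → . T], [Y → . d g g], [Y → . g Y] }  — shift
  I1: { [T → + . Y n], [Y → . d g g], [Y → . g Y] }  — shift
  I2: { [T' → T .] }  — accept
  I3: { [T → Y . Y g], [Y → . d g g], [Y → . g Y] }  — shift
  I4: { [T → d . g g], [Y → d . g g] }  — shift
  I5: { [Y → . d g g], [Y → . g Y], [Y → g . Y] }  — shift
  I6: { [Y → g Y .] }  — reduce
  I7: { [Y → d . g g] }  — shift
  I8: { [Y → d g . g] }  — shift
  I9: { [Y → d g g .] }  — reduce
  I10: { [T → d g . g], [Y → d g . g] }  — shift
  I11: { [T → d g g .], [Y → d g g .] }  — 2 reduces
  I12: { [T → Y Y . g] }  — shift
  I13: { [T → Y Y g .] }  — reduce
  I14: { [T → + Y . n] }  — shift
  I15: { [T → + Y n .] }  — reduce

I11 contains complete items [T → d g g .], [Y → d g g .] — reduce-reduce conflict.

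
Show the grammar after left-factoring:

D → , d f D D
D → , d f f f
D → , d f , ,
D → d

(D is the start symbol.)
Left-factoring transforms A → αβ₁ | αβ₂ into A → αA' and A' → β₁ | β₂
(α is the longest common prefix among the alternatives). Repeat until
no nonterminal has two alternatives with a common prefix.

Round 1: D has alternatives sharing prefix ', d f'. Introduce D': D → , d f D'
  Add: D' → D D
  Add: D' → f f
  Add: D' → , ,

No remaining common prefixes — done.

Resulting grammar:
D → , d f D'
D' → D D
D' → f f
D' → , ,
D → d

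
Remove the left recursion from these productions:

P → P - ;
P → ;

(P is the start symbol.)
P → ; P'
P' → - ; P'
P' → ε

P is directly left-recursive. The standard transformation for
  A → A α₁ | ... | A α_m | β₁ | ... | β_n
is
  A  → β₁ A' | ... | β_n A'
  A' → α₁ A' | ... | α_m A' | ε

P → ; becomes P → ; P'
P → P - ; becomes P' → - ; P'
Add P' → ε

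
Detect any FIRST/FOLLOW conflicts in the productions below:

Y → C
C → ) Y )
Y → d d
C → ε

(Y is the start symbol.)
Nullable non-terminals: C, Y.
FIRST sets used below: FIRST(C) = { ')', ε }

C: nullable alternative(s) C → ε; FOLLOW(C) = { $, ')' }
  C → ) Y ): FIRST \ {ε} = { ')' } — overlaps FOLLOW(C) on { ')' }: CONFLICT
  C → ε: FIRST \ {ε} = { } — this is the only nullable alternative, skip

Y: nullable alternative(s) Y → C; FOLLOW(Y) = { $, ')' }
  Y → C: FIRST \ {ε} = { ')' } — this is the only nullable alternative, skip
  Y → d d: FIRST \ {ε} = { 'd' } — disjoint from FOLLOW(Y)

So the grammar has 1 FIRST/FOLLOW conflict (marked CONFLICT above).

Answer: Yes. C → ')' Y ')' with FOLLOW(C) on { ')' }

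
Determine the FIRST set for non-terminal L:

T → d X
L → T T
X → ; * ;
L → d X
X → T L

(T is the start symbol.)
To compute FIRST(L), examine every production with L on the left-hand side, reading each right-hand side left to right until a non-nullable symbol is reached.

FIRST sets of the other non-terminals involved (by the same procedure, iterated to a fixed point):
  FIRST(T) = { 'd' }

From L → T T:
  - T is a non-terminal: add FIRST(T) \ {ε} = { 'd' }
    T is not nullable, so stop
From L → d X:
  - d is a terminal: add 'd' and stop

Collecting: FIRST(L) = { 'd' }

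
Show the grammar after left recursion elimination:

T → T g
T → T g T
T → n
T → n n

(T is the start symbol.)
T is directly left-recursive. The standard transformation for
  A → A α₁ | ... | A α_m | β₁ | ... | β_n
is
  A  → β₁ A' | ... | β_n A'
  A' → α₁ A' | ... | α_m A' | ε

T → n becomes T → n T'
T → n n becomes T → n n T'
T → T g becomes T' → g T'
T → T g T becomes T' → g T T'
Add T' → ε

Resulting grammar:
T → n T'
T → n n T'
T' → g T'
T' → g T T'
T' → ε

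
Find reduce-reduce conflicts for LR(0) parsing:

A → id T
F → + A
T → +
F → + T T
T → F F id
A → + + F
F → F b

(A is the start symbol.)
No reduce-reduce conflicts

A reduce-reduce conflict occurs when an LR(0) state has two complete items [A → α .] and [B → β .] — both call for a reduction, and with no lookahead the parser cannot choose between them.

Augment with A' → A and build the canonical LR(0) collection (I0 = CLOSURE({[A' → . A]}), then GOTO on every symbol after a dot until no new states appear). It has 19 states:
  I0: { [A → . + + F], [A → . id T], [A' → . A] }  — shift
  I1: { [A → + . + F] }  — shift
  I2: { [A' → A .] }  — accept
  I3: { [A → id . T], [F → . + A], [F → . + T T], [F → . F b], [T → . +], [T → . F F id] }  — shift
  I4: { [A → . + + F], [A → . id T], [F → + . A], [F → + . T T], [F → . + A], [F → . + T T], [F → . F b], [T → + .], [T → . +], [T → . F F id] }  — shift, reduce
  I5: { [F → . + A], [F → . + T T], [F → . F b], [F → F . b], [T → F . F id] }  — shift
  I6: { [A → id T .] }  — reduce
  I7: { [A → . + + F], [A → . id T], [F → + . A], [F → + . T T], [F → . + A], [F → . + T T], [F → . F b], [T → . +], [T → . F F id] }  — shift
  I8: { [F → F . b], [T → F F . id] }  — shift
  I9: { [F → F b .] }  — reduce
  I10: { [T → F F id .] }  — reduce
  I11: { [A → + . + F], [A → . + + F], [A → . id T], [F → + . A], [F → + . T T], [F → . + A], [F → . + T T], [F → . F b], [T → + .], [T → . +], [T → . F F id] }  — shift, reduce
  I12: { [F → + A .] }  — reduce
  I13: { [F → + T . T], [F → . + A], [F → . + T T], [F → . F b], [T → . +], [T → . F F id] }  — shift
  I14: { [F → + T T .] }  — reduce
  I15: { [A → + + . F], [A → + . + F], [A → . + + F], [A → . id T], [F → + . A], [F → + . T T], [F → . + A], [F → . + T T], [F → . F b], [T → + .], [T → . +], [T → . F F id] }  — shift, reduce
  I16: { [A → + + F .], [F → . + A], [F → . + T T], [F → . F b], [F → F . b], [T → F . F id] }  — shift, reduce
  I17: { [A → + + . F], [F → . + A], [F → . + T T], [F → . F b] }  — shift
  I18: { [A → + + F .], [F → F . b] }  — shift, reduce

No state contains more than one complete item.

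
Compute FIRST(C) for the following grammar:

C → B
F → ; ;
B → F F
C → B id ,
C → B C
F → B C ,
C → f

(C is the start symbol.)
{ ';', 'f' }

To compute FIRST(C), examine every production with C on the left-hand side, reading each right-hand side left to right until a non-nullable symbol is reached.

FIRST sets of the other non-terminals involved (by the same procedure, iterated to a fixed point):
  FIRST(B) = { ';' }

From C → B:
  - B is a non-terminal: add FIRST(B) \ {ε} = { ';' }
    B is not nullable, so stop
From C → B id ,:
  - B is a non-terminal: add FIRST(B) \ {ε} = { ';' }
    B is not nullable, so stop
From C → B C:
  - B is a non-terminal: add FIRST(B) \ {ε} = { ';' }
    B is not nullable, so stop
From C → f:
  - f is a terminal: add 'f' and stop

Collecting: FIRST(C) = { ';', 'f' }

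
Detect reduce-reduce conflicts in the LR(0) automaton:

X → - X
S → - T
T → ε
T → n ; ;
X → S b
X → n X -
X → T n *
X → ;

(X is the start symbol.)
No reduce-reduce conflicts

A reduce-reduce conflict occurs when an LR(0) state has two complete items [A → α .] and [B → β .] — both call for a reduction, and with no lookahead the parser cannot choose between them.

Augment with X' → X and build the canonical LR(0) collection (I0 = CLOSURE({[X' → . X]}), then GOTO on every symbol after a dot until no new states appear). It has 16 states:
  I0: { [S → . - T], [T → . n ; ;], [T → .], [X → . - X], [X → . ;], [X → . S b], [X → . T n *], [X → . n X -], [X' → . X] }  — shift, reduce
  I1: { [S → - . T], [S → . - T], [T → . n ; ;], [T → .], [X → - . X], [X → . - X], [X → . ;], [X → . S b], [X → . T n *], [X → . n X -] }  — shift, reduce
  I2: { [X → ; .] }  — reduce
  I3: { [X → S . b] }  — shift
  I4: { [X → T . n *] }  — shift
  I5: { [X' → X .] }  — accept
  I6: { [S → . - T], [T → . n ; ;], [T → .], [T → n . ; ;], [X → . - X], [X → . ;], [X → . S b], [X → . T n *], [X → . n X -], [X → n . X -] }  — shift, reduce
  I7: { [T → n ; . ;], [X → ; .] }  — shift, reduce
  I8: { [X → n X . -] }  — shift
  I9: { [X → n X - .] }  — reduce
  I10: { [T → n ; ; .] }  — reduce
  I11: { [X → T n . *] }  — shift
  I12: { [X → T n * .] }  — reduce
  I13: { [X → S b .] }  — reduce
  I14: { [S → - T .], [X → T . n *] }  — shift, reduce
  I15: { [X → - X .] }  — reduce

No state contains more than one complete item.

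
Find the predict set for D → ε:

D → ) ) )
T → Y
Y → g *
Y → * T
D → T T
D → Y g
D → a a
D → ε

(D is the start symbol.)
{ $ }

PREDICT(D → ε) = (FIRST(RHS) \ {ε}) ∪ (FOLLOW(D) if ε ∈ FIRST(RHS), i.e. RHS ⇒* ε)
The right-hand side is ε (FIRST(ε) = { ε }), so the predict set is FOLLOW(D) = { $ }
PREDICT(D → ε) = { $ }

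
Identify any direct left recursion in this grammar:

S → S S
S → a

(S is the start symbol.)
S → S S: LEFT RECURSIVE (starts with S)
S → a: starts with a

The grammar has direct left recursion on: S.

Answer: Yes, S is left-recursive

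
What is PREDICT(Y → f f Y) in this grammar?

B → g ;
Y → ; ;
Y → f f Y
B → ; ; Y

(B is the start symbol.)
{ 'f' }

PREDICT(Y → f f Y) = (FIRST(RHS) \ {ε}) ∪ (FOLLOW(Y) if ε ∈ FIRST(RHS), i.e. RHS ⇒* ε)
FIRST(f f Y) = { 'f' }
ε ∉ FIRST(f f Y), so FOLLOW(Y) is not added.
PREDICT(Y → f f Y) = { 'f' }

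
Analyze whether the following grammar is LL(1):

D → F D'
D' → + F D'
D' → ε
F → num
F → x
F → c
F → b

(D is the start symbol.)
A grammar is LL(1) if for each non-terminal N with multiple productions, the predict sets of those productions are pairwise disjoint, where PREDICT(N → α) = (FIRST(α) \ {ε}) ∪ (FOLLOW(N) if α ⇒* ε).

Relevant sets:
  FOLLOW(D') = { $ }

For D':
  PREDICT(D' → '+' F D') = { '+' }
  PREDICT(D' → ε) = { $ }
For F:
  PREDICT(F → num) = { 'num' }
  PREDICT(F → x) = { 'x' }
  PREDICT(F → c) = { 'c' }
  PREDICT(F → b) = { 'b' }
D has a single production, so nothing to check there.

All predict sets are disjoint. The grammar IS LL(1).

Answer: Yes, the grammar is LL(1).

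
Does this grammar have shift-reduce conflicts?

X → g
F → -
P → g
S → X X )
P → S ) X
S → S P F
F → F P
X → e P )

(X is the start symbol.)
Yes — I13: [S → S P F .] vs [P → . g]

A shift-reduce conflict occurs when an LR(0) state has both:
  - a complete (reduce) item [A → α .] (dot at the end), and
  - a shift item [B → β . c γ] (dot before a terminal).

Augment with X' → X and build the canonical LR(0) collection (I0 = CLOSURE({[X' → . X]}), then GOTO on every symbol after a dot until no new states appear). It has 17 states:
  I0: { [X → . e P )], [X → . g], [X' → . X] }  — shift
  I1: { [X' → X .] }  — accept
  I2: { [P → . S ) X], [P → . g], [S → . S P F], [S → . X X )], [X → . e P )], [X → . g], [X → e . P )] }  — shift
  I3: { [X → g .] }  — reduce
  I4: { [X → e P . )] }  — shift
  I5: { [P → . S ) X], [P → . g], [P → S . ) X], [S → . S P F], [S → . X X )], [S → S . P F], [X → . e P )], [X → . g] }  — shift
  I6: { [S → X . X )], [X → . e P )], [X → . g] }  — shift
  I7: { [P → g .], [X → g .] }  — 2 reduces
  I8: { [S → X X . )] }  — shift
  I9: { [S → X X ) .] }  — reduce
  I10: { [P → S ) . X], [X → . e P )], [X → . g] }  — shift
  I11: { [F → . -], [F → . F P], [S → S P . F] }  — shift
  I12: { [F → - .] }  — reduce
  I13: { [F → F . P], [P → . S ) X], [P → . g], [S → . S P F], [S → . X X )], [S → S P F .], [X → . e P )], [X → . g] }  — shift, reduce
  I14: { [F → F P .] }  — reduce
  I15: { [P → S ) X .] }  — reduce
  I16: { [X → e P ) .] }  — reduce

I13 contains reduce item [S → S P F .] and shift items [P → . g], [X → . e P )], [X → . g] — shift-reduce conflict.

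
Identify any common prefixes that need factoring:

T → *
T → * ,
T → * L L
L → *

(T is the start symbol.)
Left-factoring is needed when two productions for the same non-terminal
share a common prefix on the right-hand side.

Productions for T:
  T → *
  T → * ,
  T → * L L

Found common prefix '*' in productions for T

Answer: Yes, T has productions with common prefix '*'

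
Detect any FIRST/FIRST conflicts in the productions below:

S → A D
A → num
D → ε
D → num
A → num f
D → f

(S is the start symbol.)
Yes. A → num / A → num f on { 'num' }

A FIRST/FIRST conflict occurs when two productions N → α and N → β for the same non-terminal have FIRST(α) ∩ FIRST(β) ≠ ∅ (with ε ∈ FIRST of a nullable right-hand side, so two nullable alternatives also conflict).

Productions for A:
  A → num: FIRST = { 'num' }
  A → num f: FIRST = { 'num' }
Productions for D:
  D → ε: FIRST = { ε }
  D → num: FIRST = { 'num' }
  D → f: FIRST = { 'f' }
S has only one production, so no FIRST/FIRST conflict is possible there.

Conflict for A: A → num and A → num f
  Overlap: { 'num' }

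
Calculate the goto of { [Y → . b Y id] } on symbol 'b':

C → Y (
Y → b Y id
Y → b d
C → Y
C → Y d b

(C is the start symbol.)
{ [Y → . b Y id], [Y → . b d], [Y → b . Y id] }

GOTO(I, 'b') = CLOSURE({ [A → αX.β] : [A → α.Xβ] ∈ I, X = 'b' })

Items with dot before 'b', with the dot advanced:
  [Y → . b Y id] → [Y → b . Y id]
Closure of the advanced items:
  [Y → b . Y id] has the dot before Y: add [Y → . b Y id], [Y → . b d]

GOTO = { [Y → . b Y id], [Y → . b d], [Y → b . Y id] }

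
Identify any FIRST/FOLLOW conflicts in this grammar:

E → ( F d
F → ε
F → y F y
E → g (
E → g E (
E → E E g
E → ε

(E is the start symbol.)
A FIRST/FOLLOW conflict occurs when a non-terminal N has a nullable alternative N → β (β ⇒* ε) and another alternative N → α with FIRST(α) ∩ FOLLOW(N) ≠ ∅: on such a lookahead the parser cannot decide between expanding α and letting N vanish via β.

Nullable non-terminals: E, F.
FIRST sets used below: FIRST(E) = { '(', 'g', ε }

E: nullable alternative(s) E → ε; FOLLOW(E) = { $, '(', 'g' }
  E → ( F d: FIRST \ {ε} = { '(' } — overlaps FOLLOW(E) on { '(' }: CONFLICT
  E → g (: FIRST \ {ε} = { 'g' } — overlaps FOLLOW(E) on { 'g' }: CONFLICT
  E → g E (: FIRST \ {ε} = { 'g' } — overlaps FOLLOW(E) on { 'g' }: CONFLICT
  E → E E g: FIRST \ {ε} = { '(', 'g' } — overlaps FOLLOW(E) on { '(', 'g' }: CONFLICT
  E → ε: FIRST \ {ε} = { } — this is the only nullable alternative, skip

F: nullable alternative(s) F → ε; FOLLOW(F) = { 'd', 'y' }
  F → ε: FIRST \ {ε} = { } — this is the only nullable alternative, skip
  F → y F y: FIRST \ {ε} = { 'y' } — overlaps FOLLOW(F) on { 'y' }: CONFLICT

So the grammar has 5 FIRST/FOLLOW conflicts (marked CONFLICT above).

Answer: Yes. E → '(' F d with FOLLOW(E) on { '(' }; E → g '(' with FOLLOW(E) on { 'g' }; E → g E '(' with FOLLOW(E) on { 'g' }; E → E E g with FOLLOW(E) on { '(', 'g' }; F → y F y with FOLLOW(F) on { 'y' }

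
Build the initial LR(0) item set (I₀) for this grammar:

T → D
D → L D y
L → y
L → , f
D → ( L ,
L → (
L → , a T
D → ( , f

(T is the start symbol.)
{ [D → . ( , f], [D → . ( L ,], [D → . L D y], [L → . (], [L → . , a T], [L → . , f], [L → . y], [T → . D], [T' → . T] }

First, augment the grammar with T' → T
I₀ = CLOSURE({ [T' → . T] }):
  [T' → . T] has the dot before T: add [T → . D]
  [T → . D] has the dot before D: add [D → . L D y], [D → . ( L ,], [D → . ( , f]
  [D → . L D y] has the dot before L: add [L → . y], [L → . , f], [L → . (], [L → . , a T]
No further items can be added.

I₀ = { [D → . ( , f], [D → . ( L ,], [D → . L D y], [L → . (], [L → . , a T], [L → . , f], [L → . y], [T → . D], [T' → . T] }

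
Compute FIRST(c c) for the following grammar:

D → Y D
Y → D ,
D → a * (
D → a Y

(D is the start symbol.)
To compute FIRST(c c), process the symbols left to right:
Symbol c is a terminal. Add 'c' and stop.
FIRST(c c) = { 'c' }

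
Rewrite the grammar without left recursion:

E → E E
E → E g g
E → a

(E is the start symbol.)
E → a E'
E' → E E'
E' → g g E'
E' → ε

E is directly left-recursive. The standard transformation for
  A → A α₁ | ... | A α_m | β₁ | ... | β_n
is
  A  → β₁ A' | ... | β_n A'
  A' → α₁ A' | ... | α_m A' | ε

E → a becomes E → a E'
E → E E becomes E' → E E'
E → E g g becomes E' → g g E'
Add E' → ε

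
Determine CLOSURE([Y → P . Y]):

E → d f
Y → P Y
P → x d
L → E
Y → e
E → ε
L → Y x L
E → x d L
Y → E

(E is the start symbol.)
{ [E → . d f], [E → . x d L], [E → .], [P → . x d], [Y → . E], [Y → . P Y], [Y → . e], [Y → P . Y] }

To compute CLOSURE, for each item [A → α.Bβ] where B is a non-terminal, add [B → .γ] for all productions B → γ; repeat for the newly added items until nothing changes.

Start with: [Y → P . Y]
  [Y → P . Y] has the dot before Y: add [Y → . P Y], [Y → . e], [Y → . E]
  [Y → . P Y] has the dot before P: add [P → . x d]
  [Y → . E] has the dot before E: add [E → . d f], [E → .], [E → . x d L]
No further items can be added.

CLOSURE = { [E → . d f], [E → . x d L], [E → .], [P → . x d], [Y → . E], [Y → . P Y], [Y → . e], [Y → P . Y] }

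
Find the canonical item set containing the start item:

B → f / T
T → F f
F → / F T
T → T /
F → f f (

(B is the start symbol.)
First, augment the grammar with B' → B
I₀ = CLOSURE({ [B' → . B] }):
  [B' → . B] has the dot before B: add [B → . f / T]
No further items can be added.

I₀ = { [B → . f / T], [B' → . B] }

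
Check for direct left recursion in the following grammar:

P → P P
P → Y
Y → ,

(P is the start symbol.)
Direct left recursion occurs when N → N α for some non-terminal N (the right-hand side begins with the left-hand side itself).

P → P P: LEFT RECURSIVE (starts with P)
P → Y: starts with Y
Y → ,: starts with ','

The grammar has direct left recursion on: P.

Answer: Yes, P is left-recursive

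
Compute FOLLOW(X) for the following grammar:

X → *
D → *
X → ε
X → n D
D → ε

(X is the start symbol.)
{ $ }

To compute FOLLOW(X), find every occurrence of X on a right-hand side N → α X β: add FIRST(β) \ {ε}, and if β is empty or nullable also add FOLLOW(N). Iterate to a fixed point.

X is the start symbol, so $ ∈ FOLLOW(X).
X does not occur on any right-hand side.

Taking the union: FOLLOW(X) = { $ }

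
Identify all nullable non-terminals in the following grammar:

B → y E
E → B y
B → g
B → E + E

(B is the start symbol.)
None

A non-terminal is nullable if it can derive ε (the empty string): either it has an ε-production, or it has a production whose right-hand side consists entirely of nullable non-terminals.

There are no ε-productions, so no non-terminal can derive ε.
No non-terminals are nullable.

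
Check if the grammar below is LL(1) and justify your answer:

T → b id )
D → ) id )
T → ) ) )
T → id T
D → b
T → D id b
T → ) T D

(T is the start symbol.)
No. Predict set conflict for T: { 'b' }

A grammar is LL(1) if for each non-terminal N with multiple productions, the predict sets of those productions are pairwise disjoint, where PREDICT(N → α) = (FIRST(α) \ {ε}) ∪ (FOLLOW(N) if α ⇒* ε).

Relevant sets:
  FIRST(D) = { ')', 'b' }

For T:
  PREDICT(T → b id ')') = { 'b' }
  PREDICT(T → ')' ')' ')') = { ')' }
  PREDICT(T → id T) = { 'id' }
  PREDICT(T → D id b) = { ')', 'b' }
  PREDICT(T → ')' T D) = { ')' }
For D:
  PREDICT(D → ')' id ')') = { ')' }
  PREDICT(D → b) = { 'b' }

Conflict found: Predict set conflict for T: { 'b' }
The grammar is NOT LL(1).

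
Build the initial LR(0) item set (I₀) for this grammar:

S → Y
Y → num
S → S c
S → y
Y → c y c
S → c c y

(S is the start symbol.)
{ [S → . S c], [S → . Y], [S → . c c y], [S → . y], [S' → . S], [Y → . c y c], [Y → . num] }

First, augment the grammar with S' → S
I₀ = CLOSURE({ [S' → . S] }):
  [S' → . S] has the dot before S: add [S → . Y], [S → . S c], [S → . y], [S → . c c y]
  [S → . Y] has the dot before Y: add [Y → . num], [Y → . c y c]
No further items can be added.

I₀ = { [S → . S c], [S → . Y], [S → . c c y], [S → . y], [S' → . S], [Y → . c y c], [Y → . num] }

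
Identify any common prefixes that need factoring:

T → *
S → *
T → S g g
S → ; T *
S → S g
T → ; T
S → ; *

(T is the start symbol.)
Yes, S has productions with common prefix ';'

Left-factoring is needed when two productions for the same non-terminal
share a common prefix on the right-hand side.

Productions for T:
  T → *
  T → S g g
  T → ; T
Productions for S:
  S → *
  S → ; T *
  S → S g
  S → ; *

Found common prefix ';' in productions for S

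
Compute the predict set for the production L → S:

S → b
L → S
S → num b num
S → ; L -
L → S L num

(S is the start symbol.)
{ ';', 'b', 'num' }

PREDICT(L → S) = (FIRST(RHS) \ {ε}) ∪ (FOLLOW(L) if ε ∈ FIRST(RHS), i.e. RHS ⇒* ε)
FIRST(S) = { ';', 'b', 'num' }
FIRST(S) = { ';', 'b', 'num' }
ε ∉ FIRST(S), so FOLLOW(L) is not added.
PREDICT(L → S) = { ';', 'b', 'num' }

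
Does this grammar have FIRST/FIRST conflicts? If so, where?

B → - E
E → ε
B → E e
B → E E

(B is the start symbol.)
No FIRST/FIRST conflicts.

A FIRST/FIRST conflict occurs when two productions N → α and N → β for the same non-terminal have FIRST(α) ∩ FIRST(β) ≠ ∅ (with ε ∈ FIRST of a nullable right-hand side, so two nullable alternatives also conflict).

FIRST sets of the non-terminals at (or reachable through a nullable prefix from) the front of some alternative:
  FIRST(E) = { ε }

Productions for B:
  B → - E: FIRST = { '-' }
  B → E e: FIRST = { 'e' }
  B → E E: FIRST = { ε }
E has only one production, so no FIRST/FIRST conflict is possible there.

All alternatives of each non-terminal have pairwise disjoint FIRST sets.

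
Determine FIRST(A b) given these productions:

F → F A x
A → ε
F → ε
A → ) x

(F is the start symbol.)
{ ')', 'b' }

FIRST sets of the non-terminals involved (from the grammar, by fixed-point iteration):
  FIRST(A) = { ')', ε }

To compute FIRST(A b), process the symbols left to right:
Symbol A is a non-terminal. Add FIRST(A) \ {ε} = { ')' }
A is nullable (ε ∈ FIRST(A)), continue to the next symbol.
Symbol b is a terminal. Add 'b' and stop.
FIRST(A b) = { ')', 'b' }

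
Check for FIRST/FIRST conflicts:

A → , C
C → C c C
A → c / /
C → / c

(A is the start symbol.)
A FIRST/FIRST conflict occurs when two productions N → α and N → β for the same non-terminal have FIRST(α) ∩ FIRST(β) ≠ ∅ (with ε ∈ FIRST of a nullable right-hand side, so two nullable alternatives also conflict).

FIRST sets of the non-terminals at (or reachable through a nullable prefix from) the front of some alternative:
  FIRST(C) = { '/' }

Productions for A:
  A → , C: FIRST = { ',' }
  A → c / /: FIRST = { 'c' }
Productions for C:
  C → C c C: FIRST = { '/' }
  C → / c: FIRST = { '/' }

Conflict for C: C → C c C and C → / c
  Overlap: { '/' }

Answer: Yes. C → C c C / C → '/' c on { '/' }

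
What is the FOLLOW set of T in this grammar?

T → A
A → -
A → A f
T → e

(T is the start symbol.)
{ $ }

T is the start symbol, so $ ∈ FOLLOW(T).
T does not occur on any right-hand side.

Taking the union: FOLLOW(T) = { $ }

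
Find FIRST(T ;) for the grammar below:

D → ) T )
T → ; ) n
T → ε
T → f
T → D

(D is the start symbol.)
{ ')', ';', 'f' }

FIRST sets of the non-terminals involved (from the grammar, by fixed-point iteration):
  FIRST(T) = { ')', ';', 'f', ε }

To compute FIRST(T ;), process the symbols left to right:
Symbol T is a non-terminal. Add FIRST(T) \ {ε} = { ')', ';', 'f' }
T is nullable (ε ∈ FIRST(T)), continue to the next symbol.
Symbol ; is a terminal. Add ';' and stop.
FIRST(T ;) = { ')', ';', 'f' }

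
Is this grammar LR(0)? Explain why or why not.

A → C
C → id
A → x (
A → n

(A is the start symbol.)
Augment with A' → A and build the canonical LR(0) collection (I0 = CLOSURE({[A' → . A]}), then GOTO on every symbol after a dot until no new states appear). It has 7 states:
  I0: { [A → . C], [A → . n], [A → . x (], [A' → . A], [C → . id] }  — shift
  I1: { [A' → A .] }  — accept
  I2: { [A → C .] }  — reduce
  I3: { [C → id .] }  — reduce
  I4: { [A → n .] }  — reduce
  I5: { [A → x . (] }  — shift
  I6: { [A → x ( .] }  — reduce

Every state is either a pure shift/goto state or contains exactly one complete item and nothing to shift — no conflicts. The grammar is LR(0).

Answer: Yes, the grammar is LR(0)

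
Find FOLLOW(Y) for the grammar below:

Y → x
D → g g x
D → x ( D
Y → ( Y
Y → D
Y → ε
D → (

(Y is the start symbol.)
{ $ }

To compute FOLLOW(Y), find every occurrence of Y on a right-hand side N → α Y β: add FIRST(β) \ {ε}, and if β is empty or nullable also add FOLLOW(N). Iterate to a fixed point.

Y is the start symbol, so $ ∈ FOLLOW(Y).
In Y → ( Y: Y is at the end; this adds FOLLOW(Y) to itself — nothing new

Taking the union: FOLLOW(Y) = { $ }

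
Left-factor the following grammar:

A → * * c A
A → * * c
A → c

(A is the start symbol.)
A → * * c A'
A' → A
A' → ε
A → c

Left-factoring transforms A → αβ₁ | αβ₂ into A → αA' and A' → β₁ | β₂
(α is the longest common prefix among the alternatives). Repeat until
no nonterminal has two alternatives with a common prefix.

Round 1: A has alternatives sharing prefix '* * c'. Introduce A': A → * * c A'
  Add: A' → A
  Add: A' → ε

No remaining common prefixes — done.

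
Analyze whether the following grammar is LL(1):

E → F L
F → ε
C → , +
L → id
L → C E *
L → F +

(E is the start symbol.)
Yes, the grammar is LL(1).

A grammar is LL(1) if for each non-terminal N with multiple productions, the predict sets of those productions are pairwise disjoint, where PREDICT(N → α) = (FIRST(α) \ {ε}) ∪ (FOLLOW(N) if α ⇒* ε).

Relevant sets:
  FIRST(C) = { ',' }
  FIRST(F) = { ε }

For L:
  PREDICT(L → id) = { 'id' }
  PREDICT(L → C E '*') = { ',' }
  PREDICT(L → F '+') = { '+' }
E, F, C have a single production, so nothing to check there.

All predict sets are disjoint. The grammar IS LL(1).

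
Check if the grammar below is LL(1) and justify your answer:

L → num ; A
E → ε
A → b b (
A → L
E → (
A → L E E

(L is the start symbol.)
No. Predict set conflict for E: { '(' }

Relevant sets:
  FIRST(L) = { 'num' }
  FOLLOW(E) = { $, '(' }

For E:
  PREDICT(E → ε) = { $, '(' }
  PREDICT(E → '(') = { '(' }
For A:
  PREDICT(A → b b '(') = { 'b' }
  PREDICT(A → L) = { 'num' }
  PREDICT(A → L E E) = { 'num' }
L has a single production, so nothing to check there.

Conflict found: Predict set conflict for E: { '(' }
The grammar is NOT LL(1).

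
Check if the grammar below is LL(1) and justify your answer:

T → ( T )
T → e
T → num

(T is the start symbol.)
For T:
  PREDICT(T → '(' T ')') = { '(' }
  PREDICT(T → e) = { 'e' }
  PREDICT(T → num) = { 'num' }

All predict sets are disjoint. The grammar IS LL(1).

Answer: Yes, the grammar is LL(1).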